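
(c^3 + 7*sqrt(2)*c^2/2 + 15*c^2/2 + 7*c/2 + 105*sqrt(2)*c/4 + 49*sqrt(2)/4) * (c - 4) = c^4 + 7*c^3/2 + 7*sqrt(2)*c^3/2 - 53*c^2/2 + 49*sqrt(2)*c^2/4 - 371*sqrt(2)*c/4 - 14*c - 49*sqrt(2)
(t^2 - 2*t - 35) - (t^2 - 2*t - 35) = 0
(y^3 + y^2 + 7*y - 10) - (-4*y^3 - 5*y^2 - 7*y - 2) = 5*y^3 + 6*y^2 + 14*y - 8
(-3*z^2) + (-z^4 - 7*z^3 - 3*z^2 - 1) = -z^4 - 7*z^3 - 6*z^2 - 1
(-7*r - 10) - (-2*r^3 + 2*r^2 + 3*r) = 2*r^3 - 2*r^2 - 10*r - 10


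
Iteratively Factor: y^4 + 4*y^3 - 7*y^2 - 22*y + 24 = (y + 3)*(y^3 + y^2 - 10*y + 8) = (y + 3)*(y + 4)*(y^2 - 3*y + 2) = (y - 1)*(y + 3)*(y + 4)*(y - 2)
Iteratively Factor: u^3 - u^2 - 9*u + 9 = (u - 3)*(u^2 + 2*u - 3) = (u - 3)*(u + 3)*(u - 1)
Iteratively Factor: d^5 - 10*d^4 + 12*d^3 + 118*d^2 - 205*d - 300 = (d - 4)*(d^4 - 6*d^3 - 12*d^2 + 70*d + 75) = (d - 4)*(d + 3)*(d^3 - 9*d^2 + 15*d + 25) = (d - 5)*(d - 4)*(d + 3)*(d^2 - 4*d - 5) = (d - 5)^2*(d - 4)*(d + 3)*(d + 1)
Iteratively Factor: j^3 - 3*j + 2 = (j + 2)*(j^2 - 2*j + 1) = (j - 1)*(j + 2)*(j - 1)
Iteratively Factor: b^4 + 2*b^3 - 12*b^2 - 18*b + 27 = (b + 3)*(b^3 - b^2 - 9*b + 9) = (b + 3)^2*(b^2 - 4*b + 3) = (b - 3)*(b + 3)^2*(b - 1)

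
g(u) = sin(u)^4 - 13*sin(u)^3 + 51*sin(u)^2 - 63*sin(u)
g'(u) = 4*sin(u)^3*cos(u) - 39*sin(u)^2*cos(u) + 102*sin(u)*cos(u) - 63*cos(u)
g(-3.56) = -18.02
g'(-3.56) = 25.34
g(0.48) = -19.45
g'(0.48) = -21.13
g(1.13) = -24.21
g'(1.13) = 0.13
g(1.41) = -24.05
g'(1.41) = 0.57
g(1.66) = -24.02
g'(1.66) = -0.34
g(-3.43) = -14.09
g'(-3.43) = 35.52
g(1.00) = -24.15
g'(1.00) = -1.30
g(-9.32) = 7.16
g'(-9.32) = 73.69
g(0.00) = 0.00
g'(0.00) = -63.00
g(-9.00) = 35.56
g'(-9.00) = 101.99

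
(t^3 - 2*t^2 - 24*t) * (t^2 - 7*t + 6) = t^5 - 9*t^4 - 4*t^3 + 156*t^2 - 144*t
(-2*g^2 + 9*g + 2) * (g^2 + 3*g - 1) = -2*g^4 + 3*g^3 + 31*g^2 - 3*g - 2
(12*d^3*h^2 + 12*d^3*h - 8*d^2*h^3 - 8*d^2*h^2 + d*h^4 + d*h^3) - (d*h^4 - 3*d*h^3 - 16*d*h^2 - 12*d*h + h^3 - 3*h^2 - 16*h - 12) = 12*d^3*h^2 + 12*d^3*h - 8*d^2*h^3 - 8*d^2*h^2 + 4*d*h^3 + 16*d*h^2 + 12*d*h - h^3 + 3*h^2 + 16*h + 12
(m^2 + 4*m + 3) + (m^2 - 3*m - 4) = 2*m^2 + m - 1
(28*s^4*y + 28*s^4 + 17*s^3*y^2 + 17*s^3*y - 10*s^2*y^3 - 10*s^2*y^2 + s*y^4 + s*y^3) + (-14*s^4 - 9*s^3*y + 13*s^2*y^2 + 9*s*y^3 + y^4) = 28*s^4*y + 14*s^4 + 17*s^3*y^2 + 8*s^3*y - 10*s^2*y^3 + 3*s^2*y^2 + s*y^4 + 10*s*y^3 + y^4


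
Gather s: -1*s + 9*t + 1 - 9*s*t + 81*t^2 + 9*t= s*(-9*t - 1) + 81*t^2 + 18*t + 1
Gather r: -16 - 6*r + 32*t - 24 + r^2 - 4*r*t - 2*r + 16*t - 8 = r^2 + r*(-4*t - 8) + 48*t - 48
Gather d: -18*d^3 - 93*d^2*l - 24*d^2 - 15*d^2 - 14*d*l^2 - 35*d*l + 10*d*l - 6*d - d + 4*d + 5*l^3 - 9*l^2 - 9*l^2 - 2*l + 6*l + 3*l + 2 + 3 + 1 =-18*d^3 + d^2*(-93*l - 39) + d*(-14*l^2 - 25*l - 3) + 5*l^3 - 18*l^2 + 7*l + 6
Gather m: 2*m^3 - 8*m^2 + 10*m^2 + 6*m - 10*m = 2*m^3 + 2*m^2 - 4*m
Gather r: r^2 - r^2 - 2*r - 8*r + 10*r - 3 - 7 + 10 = 0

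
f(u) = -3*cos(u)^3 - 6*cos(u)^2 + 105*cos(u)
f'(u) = 9*sin(u)*cos(u)^2 + 12*sin(u)*cos(u) - 105*sin(u)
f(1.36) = 21.68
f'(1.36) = -99.84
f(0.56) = 82.83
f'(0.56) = -46.94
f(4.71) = -0.25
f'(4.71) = 105.03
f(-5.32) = 57.43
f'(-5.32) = -78.17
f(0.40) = 89.28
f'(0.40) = -33.61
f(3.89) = -78.98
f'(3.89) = 74.14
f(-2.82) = -102.46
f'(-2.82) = 34.23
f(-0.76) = 71.81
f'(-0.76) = 63.09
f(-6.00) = 92.63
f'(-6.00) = -23.80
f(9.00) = -98.38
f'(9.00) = -44.70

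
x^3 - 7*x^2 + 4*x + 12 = (x - 6)*(x - 2)*(x + 1)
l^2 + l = l*(l + 1)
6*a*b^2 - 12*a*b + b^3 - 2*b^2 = b*(6*a + b)*(b - 2)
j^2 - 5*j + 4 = (j - 4)*(j - 1)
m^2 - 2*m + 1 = (m - 1)^2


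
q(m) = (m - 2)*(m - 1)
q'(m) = 2*m - 3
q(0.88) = 0.13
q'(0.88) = -1.24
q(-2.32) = 14.34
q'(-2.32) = -7.64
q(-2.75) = 17.81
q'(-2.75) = -8.50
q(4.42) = 8.28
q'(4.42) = 5.84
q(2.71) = 1.21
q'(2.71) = 2.42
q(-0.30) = 2.99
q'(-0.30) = -3.60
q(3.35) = 3.17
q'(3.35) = 3.70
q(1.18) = -0.15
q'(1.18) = -0.64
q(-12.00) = 182.00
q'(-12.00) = -27.00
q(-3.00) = 20.00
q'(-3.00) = -9.00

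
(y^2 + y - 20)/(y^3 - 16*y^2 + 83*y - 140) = (y + 5)/(y^2 - 12*y + 35)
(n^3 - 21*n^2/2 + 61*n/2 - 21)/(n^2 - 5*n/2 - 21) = (2*n^2 - 9*n + 7)/(2*n + 7)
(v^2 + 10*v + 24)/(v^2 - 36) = (v + 4)/(v - 6)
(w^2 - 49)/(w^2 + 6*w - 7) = (w - 7)/(w - 1)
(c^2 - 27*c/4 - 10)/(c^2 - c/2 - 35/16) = 4*(c - 8)/(4*c - 7)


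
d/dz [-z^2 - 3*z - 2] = -2*z - 3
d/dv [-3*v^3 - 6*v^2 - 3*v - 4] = -9*v^2 - 12*v - 3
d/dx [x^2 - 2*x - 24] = 2*x - 2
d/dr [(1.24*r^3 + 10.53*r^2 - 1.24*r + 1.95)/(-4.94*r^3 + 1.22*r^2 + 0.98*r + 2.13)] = (53.531*r^4 - 9.8208*r^3 + 48.6548*r^2 + 40.0998*r - 4.5522)/(24.4036*r^6 - 12.0536*r^5 - 8.194*r^4 - 18.6532*r^3 + 6.1576*r^2 + 4.1748*r + 4.5369)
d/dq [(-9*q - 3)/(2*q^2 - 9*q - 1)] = 6*(3*q^2 + 2*q - 3)/(4*q^4 - 36*q^3 + 77*q^2 + 18*q + 1)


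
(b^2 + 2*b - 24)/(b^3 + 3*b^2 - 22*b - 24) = 1/(b + 1)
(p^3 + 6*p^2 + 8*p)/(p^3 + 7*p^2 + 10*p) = (p + 4)/(p + 5)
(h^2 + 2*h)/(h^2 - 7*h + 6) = h*(h + 2)/(h^2 - 7*h + 6)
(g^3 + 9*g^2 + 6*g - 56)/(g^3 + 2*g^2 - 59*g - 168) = (g^2 + 2*g - 8)/(g^2 - 5*g - 24)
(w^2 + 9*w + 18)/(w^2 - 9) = (w + 6)/(w - 3)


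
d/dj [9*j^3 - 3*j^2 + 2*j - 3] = 27*j^2 - 6*j + 2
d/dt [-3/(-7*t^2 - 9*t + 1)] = 3*(-14*t - 9)/(7*t^2 + 9*t - 1)^2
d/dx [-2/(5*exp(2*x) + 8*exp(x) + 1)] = (20*exp(x) + 16)*exp(x)/(5*exp(2*x) + 8*exp(x) + 1)^2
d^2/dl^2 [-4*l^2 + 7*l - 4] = -8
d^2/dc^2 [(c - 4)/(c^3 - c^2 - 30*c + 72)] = 6*(c^2 + 3*c + 9)/(c^6 + 9*c^5 - 27*c^4 - 297*c^3 + 486*c^2 + 2916*c - 5832)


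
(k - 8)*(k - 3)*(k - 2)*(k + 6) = k^4 - 7*k^3 - 32*k^2 + 228*k - 288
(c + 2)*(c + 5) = c^2 + 7*c + 10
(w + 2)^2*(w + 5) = w^3 + 9*w^2 + 24*w + 20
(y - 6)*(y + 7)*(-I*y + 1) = -I*y^3 + y^2 - I*y^2 + y + 42*I*y - 42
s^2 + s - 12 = (s - 3)*(s + 4)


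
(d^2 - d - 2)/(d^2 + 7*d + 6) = (d - 2)/(d + 6)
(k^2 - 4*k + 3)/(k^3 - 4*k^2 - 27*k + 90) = (k - 1)/(k^2 - k - 30)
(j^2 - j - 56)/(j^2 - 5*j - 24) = (j + 7)/(j + 3)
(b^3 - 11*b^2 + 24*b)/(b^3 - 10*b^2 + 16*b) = (b - 3)/(b - 2)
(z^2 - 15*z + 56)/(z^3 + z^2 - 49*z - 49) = (z - 8)/(z^2 + 8*z + 7)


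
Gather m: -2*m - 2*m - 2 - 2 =-4*m - 4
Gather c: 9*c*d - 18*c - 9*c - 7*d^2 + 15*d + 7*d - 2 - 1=c*(9*d - 27) - 7*d^2 + 22*d - 3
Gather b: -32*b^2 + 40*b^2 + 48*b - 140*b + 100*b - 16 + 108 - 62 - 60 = 8*b^2 + 8*b - 30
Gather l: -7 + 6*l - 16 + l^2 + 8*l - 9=l^2 + 14*l - 32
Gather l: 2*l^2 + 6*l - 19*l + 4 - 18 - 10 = 2*l^2 - 13*l - 24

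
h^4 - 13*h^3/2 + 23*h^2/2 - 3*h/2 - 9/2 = (h - 3)^2*(h - 1)*(h + 1/2)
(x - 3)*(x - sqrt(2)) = x^2 - 3*x - sqrt(2)*x + 3*sqrt(2)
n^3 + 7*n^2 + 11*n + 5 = (n + 1)^2*(n + 5)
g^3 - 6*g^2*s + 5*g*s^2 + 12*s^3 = (g - 4*s)*(g - 3*s)*(g + s)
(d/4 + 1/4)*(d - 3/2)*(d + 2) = d^3/4 + 3*d^2/8 - 5*d/8 - 3/4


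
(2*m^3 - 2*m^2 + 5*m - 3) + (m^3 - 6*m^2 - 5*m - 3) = 3*m^3 - 8*m^2 - 6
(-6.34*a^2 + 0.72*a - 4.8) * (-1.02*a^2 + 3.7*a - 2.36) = 6.4668*a^4 - 24.1924*a^3 + 22.5224*a^2 - 19.4592*a + 11.328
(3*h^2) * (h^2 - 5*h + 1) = 3*h^4 - 15*h^3 + 3*h^2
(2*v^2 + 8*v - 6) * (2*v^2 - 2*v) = 4*v^4 + 12*v^3 - 28*v^2 + 12*v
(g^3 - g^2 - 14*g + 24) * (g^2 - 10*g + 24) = g^5 - 11*g^4 + 20*g^3 + 140*g^2 - 576*g + 576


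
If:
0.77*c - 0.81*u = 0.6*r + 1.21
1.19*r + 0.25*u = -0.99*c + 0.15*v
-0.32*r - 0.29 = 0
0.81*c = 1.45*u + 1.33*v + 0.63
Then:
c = 1.04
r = -0.91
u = 0.17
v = -0.02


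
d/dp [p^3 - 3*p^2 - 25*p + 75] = 3*p^2 - 6*p - 25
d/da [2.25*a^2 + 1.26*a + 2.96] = 4.5*a + 1.26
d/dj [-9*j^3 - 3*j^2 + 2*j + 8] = -27*j^2 - 6*j + 2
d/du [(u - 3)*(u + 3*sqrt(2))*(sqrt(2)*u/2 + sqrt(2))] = 3*sqrt(2)*u^2/2 - sqrt(2)*u + 6*u - 3*sqrt(2) - 3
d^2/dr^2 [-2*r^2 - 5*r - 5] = -4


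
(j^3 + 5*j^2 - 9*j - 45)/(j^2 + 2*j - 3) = (j^2 + 2*j - 15)/(j - 1)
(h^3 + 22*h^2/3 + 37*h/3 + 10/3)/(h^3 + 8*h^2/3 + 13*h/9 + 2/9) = 3*(h + 5)/(3*h + 1)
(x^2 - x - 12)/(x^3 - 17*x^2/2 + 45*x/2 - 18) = 2*(x + 3)/(2*x^2 - 9*x + 9)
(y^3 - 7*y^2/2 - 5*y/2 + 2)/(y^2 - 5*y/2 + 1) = (y^2 - 3*y - 4)/(y - 2)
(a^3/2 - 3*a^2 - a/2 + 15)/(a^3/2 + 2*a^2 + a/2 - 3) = (a^2 - 8*a + 15)/(a^2 + 2*a - 3)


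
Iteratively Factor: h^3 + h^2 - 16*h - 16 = (h + 1)*(h^2 - 16) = (h - 4)*(h + 1)*(h + 4)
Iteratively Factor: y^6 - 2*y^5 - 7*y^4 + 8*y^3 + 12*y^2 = (y)*(y^5 - 2*y^4 - 7*y^3 + 8*y^2 + 12*y) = y*(y - 2)*(y^4 - 7*y^2 - 6*y) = y*(y - 2)*(y + 2)*(y^3 - 2*y^2 - 3*y) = y*(y - 3)*(y - 2)*(y + 2)*(y^2 + y) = y*(y - 3)*(y - 2)*(y + 1)*(y + 2)*(y)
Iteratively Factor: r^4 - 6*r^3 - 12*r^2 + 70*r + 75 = (r - 5)*(r^3 - r^2 - 17*r - 15) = (r - 5)*(r + 1)*(r^2 - 2*r - 15) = (r - 5)*(r + 1)*(r + 3)*(r - 5)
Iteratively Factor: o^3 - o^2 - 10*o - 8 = (o - 4)*(o^2 + 3*o + 2) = (o - 4)*(o + 1)*(o + 2)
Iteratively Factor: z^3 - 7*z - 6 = (z - 3)*(z^2 + 3*z + 2) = (z - 3)*(z + 2)*(z + 1)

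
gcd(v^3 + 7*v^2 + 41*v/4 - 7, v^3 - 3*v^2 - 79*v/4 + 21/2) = v^2 + 3*v - 7/4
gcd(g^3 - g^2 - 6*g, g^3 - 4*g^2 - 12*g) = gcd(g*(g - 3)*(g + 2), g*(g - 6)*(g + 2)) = g^2 + 2*g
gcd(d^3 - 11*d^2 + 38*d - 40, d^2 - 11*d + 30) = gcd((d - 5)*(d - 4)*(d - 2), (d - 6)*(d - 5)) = d - 5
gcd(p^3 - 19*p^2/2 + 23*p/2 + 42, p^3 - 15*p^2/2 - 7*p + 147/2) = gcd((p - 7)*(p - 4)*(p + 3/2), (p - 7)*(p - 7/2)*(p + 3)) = p - 7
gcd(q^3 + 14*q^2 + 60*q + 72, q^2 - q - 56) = 1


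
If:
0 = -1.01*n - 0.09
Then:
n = -0.09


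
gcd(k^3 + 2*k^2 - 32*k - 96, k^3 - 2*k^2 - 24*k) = k^2 - 2*k - 24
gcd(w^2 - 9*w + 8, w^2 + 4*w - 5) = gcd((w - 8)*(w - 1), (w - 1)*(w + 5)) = w - 1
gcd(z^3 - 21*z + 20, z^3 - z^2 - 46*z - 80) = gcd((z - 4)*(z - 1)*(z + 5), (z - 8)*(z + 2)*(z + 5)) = z + 5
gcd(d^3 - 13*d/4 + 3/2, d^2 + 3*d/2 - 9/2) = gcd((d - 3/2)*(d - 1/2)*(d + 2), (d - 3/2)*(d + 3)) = d - 3/2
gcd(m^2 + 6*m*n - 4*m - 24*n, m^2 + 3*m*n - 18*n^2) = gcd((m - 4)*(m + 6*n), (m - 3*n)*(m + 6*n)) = m + 6*n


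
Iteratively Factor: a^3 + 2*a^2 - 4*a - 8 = (a - 2)*(a^2 + 4*a + 4) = (a - 2)*(a + 2)*(a + 2)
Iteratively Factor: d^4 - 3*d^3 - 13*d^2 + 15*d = (d - 1)*(d^3 - 2*d^2 - 15*d) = (d - 5)*(d - 1)*(d^2 + 3*d) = d*(d - 5)*(d - 1)*(d + 3)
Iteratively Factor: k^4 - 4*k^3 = (k)*(k^3 - 4*k^2) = k^2*(k^2 - 4*k) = k^2*(k - 4)*(k)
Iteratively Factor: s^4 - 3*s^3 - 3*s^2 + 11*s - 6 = (s - 3)*(s^3 - 3*s + 2) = (s - 3)*(s - 1)*(s^2 + s - 2) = (s - 3)*(s - 1)*(s + 2)*(s - 1)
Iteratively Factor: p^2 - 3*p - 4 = (p + 1)*(p - 4)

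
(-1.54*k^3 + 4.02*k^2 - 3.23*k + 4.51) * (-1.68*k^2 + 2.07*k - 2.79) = 2.5872*k^5 - 9.9414*k^4 + 18.0444*k^3 - 25.4787*k^2 + 18.3474*k - 12.5829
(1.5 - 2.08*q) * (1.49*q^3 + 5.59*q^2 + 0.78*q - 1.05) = -3.0992*q^4 - 9.3922*q^3 + 6.7626*q^2 + 3.354*q - 1.575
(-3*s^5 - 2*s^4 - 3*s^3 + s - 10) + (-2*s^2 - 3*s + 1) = -3*s^5 - 2*s^4 - 3*s^3 - 2*s^2 - 2*s - 9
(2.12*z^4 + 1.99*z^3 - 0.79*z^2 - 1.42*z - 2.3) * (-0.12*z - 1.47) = -0.2544*z^5 - 3.3552*z^4 - 2.8305*z^3 + 1.3317*z^2 + 2.3634*z + 3.381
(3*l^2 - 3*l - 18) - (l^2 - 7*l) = 2*l^2 + 4*l - 18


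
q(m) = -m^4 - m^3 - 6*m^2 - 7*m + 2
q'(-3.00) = 110.00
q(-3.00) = -85.00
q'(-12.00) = 6617.00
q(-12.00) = -19786.00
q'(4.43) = -466.79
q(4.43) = -618.83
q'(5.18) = -705.62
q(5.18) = -1054.22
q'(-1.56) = 19.60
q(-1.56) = -3.81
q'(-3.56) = 178.17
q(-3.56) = -164.62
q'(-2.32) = 54.64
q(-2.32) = -30.54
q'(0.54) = -14.98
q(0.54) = -3.77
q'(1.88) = -66.74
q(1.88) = -51.50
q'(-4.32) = 311.34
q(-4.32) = -347.40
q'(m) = -4*m^3 - 3*m^2 - 12*m - 7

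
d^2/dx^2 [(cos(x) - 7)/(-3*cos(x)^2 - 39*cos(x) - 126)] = (9*(1 - cos(2*x))^2*cos(x) - 41*(1 - cos(2*x))^2 + 23953*cos(x) - 1186*cos(2*x) - 519*cos(3*x) - 2*cos(5*x) + 10458)/(12*(cos(x) + 6)^3*(cos(x) + 7)^3)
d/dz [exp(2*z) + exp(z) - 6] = (2*exp(z) + 1)*exp(z)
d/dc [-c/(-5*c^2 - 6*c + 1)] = (-5*c^2 - 1)/(25*c^4 + 60*c^3 + 26*c^2 - 12*c + 1)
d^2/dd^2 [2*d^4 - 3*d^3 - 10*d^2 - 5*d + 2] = 24*d^2 - 18*d - 20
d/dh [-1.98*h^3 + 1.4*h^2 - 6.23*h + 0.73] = -5.94*h^2 + 2.8*h - 6.23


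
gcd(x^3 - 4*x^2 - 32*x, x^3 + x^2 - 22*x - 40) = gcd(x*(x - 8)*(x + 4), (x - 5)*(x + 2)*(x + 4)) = x + 4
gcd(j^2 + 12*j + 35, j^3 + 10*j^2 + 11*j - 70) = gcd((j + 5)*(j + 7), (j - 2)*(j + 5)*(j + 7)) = j^2 + 12*j + 35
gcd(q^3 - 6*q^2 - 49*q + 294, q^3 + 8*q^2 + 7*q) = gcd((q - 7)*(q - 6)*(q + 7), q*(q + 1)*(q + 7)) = q + 7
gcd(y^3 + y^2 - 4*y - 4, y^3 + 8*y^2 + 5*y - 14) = y + 2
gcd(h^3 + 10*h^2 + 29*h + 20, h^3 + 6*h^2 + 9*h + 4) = h^2 + 5*h + 4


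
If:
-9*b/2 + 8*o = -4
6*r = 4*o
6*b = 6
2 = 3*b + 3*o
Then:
No Solution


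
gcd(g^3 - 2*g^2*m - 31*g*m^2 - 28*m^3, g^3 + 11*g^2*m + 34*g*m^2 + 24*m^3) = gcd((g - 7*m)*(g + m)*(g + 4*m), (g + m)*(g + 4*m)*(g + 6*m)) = g^2 + 5*g*m + 4*m^2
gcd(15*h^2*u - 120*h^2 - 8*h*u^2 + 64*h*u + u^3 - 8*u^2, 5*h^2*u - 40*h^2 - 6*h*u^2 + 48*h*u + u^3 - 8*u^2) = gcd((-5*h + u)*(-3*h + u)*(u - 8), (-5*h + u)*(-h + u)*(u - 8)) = -5*h*u + 40*h + u^2 - 8*u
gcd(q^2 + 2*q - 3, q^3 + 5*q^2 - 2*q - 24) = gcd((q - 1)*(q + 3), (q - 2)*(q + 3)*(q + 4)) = q + 3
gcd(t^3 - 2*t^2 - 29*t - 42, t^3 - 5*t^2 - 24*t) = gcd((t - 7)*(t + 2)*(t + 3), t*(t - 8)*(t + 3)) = t + 3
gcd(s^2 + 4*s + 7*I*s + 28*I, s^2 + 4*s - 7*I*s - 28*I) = s + 4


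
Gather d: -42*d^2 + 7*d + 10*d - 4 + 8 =-42*d^2 + 17*d + 4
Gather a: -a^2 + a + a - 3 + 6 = -a^2 + 2*a + 3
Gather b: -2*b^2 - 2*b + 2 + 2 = -2*b^2 - 2*b + 4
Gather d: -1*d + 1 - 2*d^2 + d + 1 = 2 - 2*d^2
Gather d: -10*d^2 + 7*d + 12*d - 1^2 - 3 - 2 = -10*d^2 + 19*d - 6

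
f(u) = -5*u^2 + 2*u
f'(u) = 2 - 10*u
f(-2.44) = -34.65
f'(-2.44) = 26.40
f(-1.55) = -15.11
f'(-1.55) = 17.50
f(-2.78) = -44.20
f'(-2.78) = 29.80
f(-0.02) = -0.04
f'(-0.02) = 2.20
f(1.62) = -9.88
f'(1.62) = -14.20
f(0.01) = 0.02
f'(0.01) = 1.90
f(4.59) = -96.16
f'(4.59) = -43.90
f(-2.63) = -39.84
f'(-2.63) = 28.30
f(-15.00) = -1155.00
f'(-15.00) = 152.00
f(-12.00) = -744.00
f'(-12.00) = 122.00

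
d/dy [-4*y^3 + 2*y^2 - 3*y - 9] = -12*y^2 + 4*y - 3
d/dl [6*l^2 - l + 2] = 12*l - 1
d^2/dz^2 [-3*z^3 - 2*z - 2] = -18*z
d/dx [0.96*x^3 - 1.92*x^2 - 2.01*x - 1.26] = 2.88*x^2 - 3.84*x - 2.01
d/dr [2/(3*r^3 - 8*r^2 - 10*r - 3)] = 2*(-9*r^2 + 16*r + 10)/(-3*r^3 + 8*r^2 + 10*r + 3)^2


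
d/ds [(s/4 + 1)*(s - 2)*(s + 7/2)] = 3*s^2/4 + 11*s/4 - 1/4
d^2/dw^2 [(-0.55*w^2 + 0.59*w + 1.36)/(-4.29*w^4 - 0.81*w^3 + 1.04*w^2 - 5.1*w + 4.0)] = (60.73353*w^8 - 118.833858*w^7 - 527.765106*w^6 - 272.70585*w^5 + 391.825872*w^4 - 268.798444*w^3 - 359.253216*w^2 + 31.56864*w - 65.904)/(78.953589*w^12 + 44.721963*w^11 - 48.976785*w^10 + 260.430795*w^9 - 102.6441*w^8 - 207.255942*w^7 + 407.051596*w^6 - 425.12562*w^5 + 12.6456*w^4 + 298.827*w^3 - 362.04*w^2 + 244.8*w - 64.0)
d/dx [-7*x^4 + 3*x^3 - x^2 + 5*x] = -28*x^3 + 9*x^2 - 2*x + 5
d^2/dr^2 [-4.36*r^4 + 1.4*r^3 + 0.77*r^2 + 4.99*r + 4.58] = -52.32*r^2 + 8.4*r + 1.54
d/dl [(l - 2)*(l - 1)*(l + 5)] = 3*l^2 + 4*l - 13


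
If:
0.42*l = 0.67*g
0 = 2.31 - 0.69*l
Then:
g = 2.10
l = 3.35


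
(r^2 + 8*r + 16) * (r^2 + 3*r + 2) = r^4 + 11*r^3 + 42*r^2 + 64*r + 32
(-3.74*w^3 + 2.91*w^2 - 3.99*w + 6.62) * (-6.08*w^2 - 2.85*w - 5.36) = 22.7392*w^5 - 7.0338*w^4 + 36.0121*w^3 - 44.4757*w^2 + 2.5194*w - 35.4832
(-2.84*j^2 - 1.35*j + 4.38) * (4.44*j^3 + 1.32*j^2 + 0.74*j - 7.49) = -12.6096*j^5 - 9.7428*j^4 + 15.5636*j^3 + 26.0542*j^2 + 13.3527*j - 32.8062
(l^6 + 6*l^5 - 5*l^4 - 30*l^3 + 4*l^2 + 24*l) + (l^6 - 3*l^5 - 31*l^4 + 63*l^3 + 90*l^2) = 2*l^6 + 3*l^5 - 36*l^4 + 33*l^3 + 94*l^2 + 24*l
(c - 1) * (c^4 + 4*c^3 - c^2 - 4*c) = c^5 + 3*c^4 - 5*c^3 - 3*c^2 + 4*c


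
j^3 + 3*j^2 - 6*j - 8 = (j - 2)*(j + 1)*(j + 4)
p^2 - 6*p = p*(p - 6)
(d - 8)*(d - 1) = d^2 - 9*d + 8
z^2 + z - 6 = (z - 2)*(z + 3)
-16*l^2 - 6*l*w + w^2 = (-8*l + w)*(2*l + w)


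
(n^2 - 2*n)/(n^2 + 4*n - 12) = n/(n + 6)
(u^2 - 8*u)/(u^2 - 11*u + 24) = u/(u - 3)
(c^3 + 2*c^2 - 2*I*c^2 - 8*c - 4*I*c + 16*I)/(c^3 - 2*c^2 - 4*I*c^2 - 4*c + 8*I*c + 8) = (c + 4)/(c - 2*I)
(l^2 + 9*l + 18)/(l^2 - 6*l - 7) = (l^2 + 9*l + 18)/(l^2 - 6*l - 7)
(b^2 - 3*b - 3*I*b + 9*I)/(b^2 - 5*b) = (b^2 - 3*b - 3*I*b + 9*I)/(b*(b - 5))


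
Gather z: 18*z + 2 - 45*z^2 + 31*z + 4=-45*z^2 + 49*z + 6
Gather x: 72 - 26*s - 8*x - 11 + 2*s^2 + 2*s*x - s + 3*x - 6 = 2*s^2 - 27*s + x*(2*s - 5) + 55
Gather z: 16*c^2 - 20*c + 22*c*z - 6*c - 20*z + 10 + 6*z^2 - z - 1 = 16*c^2 - 26*c + 6*z^2 + z*(22*c - 21) + 9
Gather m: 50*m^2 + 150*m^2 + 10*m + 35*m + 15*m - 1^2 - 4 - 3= 200*m^2 + 60*m - 8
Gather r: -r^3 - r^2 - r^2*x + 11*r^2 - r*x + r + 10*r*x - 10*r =-r^3 + r^2*(10 - x) + r*(9*x - 9)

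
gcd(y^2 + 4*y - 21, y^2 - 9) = y - 3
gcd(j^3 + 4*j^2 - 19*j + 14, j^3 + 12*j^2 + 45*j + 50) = 1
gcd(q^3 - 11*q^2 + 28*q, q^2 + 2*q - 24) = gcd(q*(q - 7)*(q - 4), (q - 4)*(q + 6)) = q - 4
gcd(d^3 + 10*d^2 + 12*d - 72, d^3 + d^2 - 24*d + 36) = d^2 + 4*d - 12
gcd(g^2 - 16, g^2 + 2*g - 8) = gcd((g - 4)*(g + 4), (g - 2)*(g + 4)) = g + 4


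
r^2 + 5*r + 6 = (r + 2)*(r + 3)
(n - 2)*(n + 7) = n^2 + 5*n - 14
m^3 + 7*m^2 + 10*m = m*(m + 2)*(m + 5)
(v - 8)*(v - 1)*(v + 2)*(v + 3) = v^4 - 4*v^3 - 31*v^2 - 14*v + 48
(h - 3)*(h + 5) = h^2 + 2*h - 15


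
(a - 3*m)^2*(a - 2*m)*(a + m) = a^4 - 7*a^3*m + 13*a^2*m^2 + 3*a*m^3 - 18*m^4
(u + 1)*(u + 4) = u^2 + 5*u + 4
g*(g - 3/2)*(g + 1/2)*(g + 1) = g^4 - 7*g^2/4 - 3*g/4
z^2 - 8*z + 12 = (z - 6)*(z - 2)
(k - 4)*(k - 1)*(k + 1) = k^3 - 4*k^2 - k + 4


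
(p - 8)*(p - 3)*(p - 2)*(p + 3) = p^4 - 10*p^3 + 7*p^2 + 90*p - 144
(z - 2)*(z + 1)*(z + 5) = z^3 + 4*z^2 - 7*z - 10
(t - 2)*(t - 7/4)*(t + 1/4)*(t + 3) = t^4 - t^3/2 - 127*t^2/16 + 137*t/16 + 21/8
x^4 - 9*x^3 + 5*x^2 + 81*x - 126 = (x - 7)*(x - 3)*(x - 2)*(x + 3)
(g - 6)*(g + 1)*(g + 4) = g^3 - g^2 - 26*g - 24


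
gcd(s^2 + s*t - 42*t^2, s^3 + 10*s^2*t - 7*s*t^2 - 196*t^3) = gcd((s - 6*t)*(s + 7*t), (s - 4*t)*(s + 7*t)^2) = s + 7*t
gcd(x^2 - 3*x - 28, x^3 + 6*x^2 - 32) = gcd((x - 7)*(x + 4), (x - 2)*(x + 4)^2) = x + 4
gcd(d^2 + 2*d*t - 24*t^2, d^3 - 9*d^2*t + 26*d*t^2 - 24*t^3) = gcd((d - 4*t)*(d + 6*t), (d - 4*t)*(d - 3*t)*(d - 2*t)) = -d + 4*t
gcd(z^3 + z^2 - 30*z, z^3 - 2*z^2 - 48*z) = z^2 + 6*z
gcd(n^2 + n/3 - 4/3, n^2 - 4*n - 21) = 1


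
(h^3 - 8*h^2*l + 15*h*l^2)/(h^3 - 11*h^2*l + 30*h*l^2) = (h - 3*l)/(h - 6*l)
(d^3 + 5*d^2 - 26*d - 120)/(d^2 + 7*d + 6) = (d^2 - d - 20)/(d + 1)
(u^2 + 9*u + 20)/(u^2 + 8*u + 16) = (u + 5)/(u + 4)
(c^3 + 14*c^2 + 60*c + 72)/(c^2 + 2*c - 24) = (c^2 + 8*c + 12)/(c - 4)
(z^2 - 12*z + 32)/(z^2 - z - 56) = (z - 4)/(z + 7)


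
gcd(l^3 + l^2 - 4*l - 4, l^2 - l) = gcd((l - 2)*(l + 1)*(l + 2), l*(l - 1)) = 1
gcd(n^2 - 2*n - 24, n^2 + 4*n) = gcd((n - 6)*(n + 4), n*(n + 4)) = n + 4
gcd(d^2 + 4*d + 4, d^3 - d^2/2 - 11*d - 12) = d + 2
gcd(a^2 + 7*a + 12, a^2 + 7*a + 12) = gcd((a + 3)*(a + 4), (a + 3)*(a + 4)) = a^2 + 7*a + 12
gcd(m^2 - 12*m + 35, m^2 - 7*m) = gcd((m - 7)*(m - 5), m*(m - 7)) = m - 7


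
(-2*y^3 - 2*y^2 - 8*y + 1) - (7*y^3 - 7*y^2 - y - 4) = -9*y^3 + 5*y^2 - 7*y + 5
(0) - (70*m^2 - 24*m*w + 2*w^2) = -70*m^2 + 24*m*w - 2*w^2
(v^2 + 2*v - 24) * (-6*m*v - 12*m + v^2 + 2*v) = -6*m*v^3 - 24*m*v^2 + 120*m*v + 288*m + v^4 + 4*v^3 - 20*v^2 - 48*v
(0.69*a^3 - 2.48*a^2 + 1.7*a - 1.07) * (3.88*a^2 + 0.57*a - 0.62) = 2.6772*a^5 - 9.2291*a^4 + 4.7546*a^3 - 1.645*a^2 - 1.6639*a + 0.6634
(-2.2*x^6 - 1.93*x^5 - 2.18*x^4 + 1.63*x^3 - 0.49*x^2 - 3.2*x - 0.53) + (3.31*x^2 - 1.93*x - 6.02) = -2.2*x^6 - 1.93*x^5 - 2.18*x^4 + 1.63*x^3 + 2.82*x^2 - 5.13*x - 6.55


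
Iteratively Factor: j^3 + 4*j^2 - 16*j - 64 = (j + 4)*(j^2 - 16) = (j - 4)*(j + 4)*(j + 4)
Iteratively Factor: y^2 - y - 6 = (y + 2)*(y - 3)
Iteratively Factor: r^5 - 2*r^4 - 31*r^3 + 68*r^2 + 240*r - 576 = (r + 4)*(r^4 - 6*r^3 - 7*r^2 + 96*r - 144) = (r - 3)*(r + 4)*(r^3 - 3*r^2 - 16*r + 48) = (r - 4)*(r - 3)*(r + 4)*(r^2 + r - 12) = (r - 4)*(r - 3)^2*(r + 4)*(r + 4)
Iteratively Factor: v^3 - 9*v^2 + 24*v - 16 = (v - 4)*(v^2 - 5*v + 4) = (v - 4)^2*(v - 1)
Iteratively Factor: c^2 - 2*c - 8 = (c + 2)*(c - 4)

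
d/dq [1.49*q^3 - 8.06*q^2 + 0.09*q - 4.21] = 4.47*q^2 - 16.12*q + 0.09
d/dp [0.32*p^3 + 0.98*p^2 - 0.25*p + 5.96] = 0.96*p^2 + 1.96*p - 0.25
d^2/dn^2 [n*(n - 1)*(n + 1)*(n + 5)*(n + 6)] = 20*n^3 + 132*n^2 + 174*n - 22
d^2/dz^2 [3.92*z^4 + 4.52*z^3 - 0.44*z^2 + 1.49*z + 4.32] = 47.04*z^2 + 27.12*z - 0.88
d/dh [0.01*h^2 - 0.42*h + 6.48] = 0.02*h - 0.42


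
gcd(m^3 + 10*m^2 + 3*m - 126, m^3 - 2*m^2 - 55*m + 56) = m + 7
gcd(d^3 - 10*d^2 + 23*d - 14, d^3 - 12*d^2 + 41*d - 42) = d^2 - 9*d + 14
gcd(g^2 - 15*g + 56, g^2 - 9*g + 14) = g - 7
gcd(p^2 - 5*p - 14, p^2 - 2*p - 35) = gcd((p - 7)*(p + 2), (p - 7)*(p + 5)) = p - 7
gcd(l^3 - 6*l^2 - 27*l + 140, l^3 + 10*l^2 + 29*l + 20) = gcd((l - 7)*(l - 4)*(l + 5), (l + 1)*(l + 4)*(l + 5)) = l + 5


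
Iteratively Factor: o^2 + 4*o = (o)*(o + 4)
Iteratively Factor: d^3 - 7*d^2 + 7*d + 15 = (d - 3)*(d^2 - 4*d - 5) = (d - 3)*(d + 1)*(d - 5)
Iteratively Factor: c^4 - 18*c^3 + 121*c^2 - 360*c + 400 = (c - 5)*(c^3 - 13*c^2 + 56*c - 80) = (c - 5)*(c - 4)*(c^2 - 9*c + 20) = (c - 5)*(c - 4)^2*(c - 5)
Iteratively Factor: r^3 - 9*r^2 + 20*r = (r)*(r^2 - 9*r + 20) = r*(r - 4)*(r - 5)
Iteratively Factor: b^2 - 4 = (b + 2)*(b - 2)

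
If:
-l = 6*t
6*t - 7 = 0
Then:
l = -7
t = 7/6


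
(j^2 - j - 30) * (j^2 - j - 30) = j^4 - 2*j^3 - 59*j^2 + 60*j + 900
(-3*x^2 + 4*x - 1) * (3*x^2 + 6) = -9*x^4 + 12*x^3 - 21*x^2 + 24*x - 6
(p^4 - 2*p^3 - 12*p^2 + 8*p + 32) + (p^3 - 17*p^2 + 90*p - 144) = p^4 - p^3 - 29*p^2 + 98*p - 112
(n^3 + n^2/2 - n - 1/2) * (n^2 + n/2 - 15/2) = n^5 + n^4 - 33*n^3/4 - 19*n^2/4 + 29*n/4 + 15/4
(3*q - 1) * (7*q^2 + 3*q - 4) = 21*q^3 + 2*q^2 - 15*q + 4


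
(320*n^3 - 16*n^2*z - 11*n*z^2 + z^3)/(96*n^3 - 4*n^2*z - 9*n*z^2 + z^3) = (-40*n^2 - 3*n*z + z^2)/(-12*n^2 - n*z + z^2)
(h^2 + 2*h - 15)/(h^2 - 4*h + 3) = (h + 5)/(h - 1)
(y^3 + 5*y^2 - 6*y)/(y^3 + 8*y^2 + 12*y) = (y - 1)/(y + 2)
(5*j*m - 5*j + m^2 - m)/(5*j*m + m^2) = (m - 1)/m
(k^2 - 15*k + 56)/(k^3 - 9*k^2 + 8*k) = (k - 7)/(k*(k - 1))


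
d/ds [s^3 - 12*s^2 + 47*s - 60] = 3*s^2 - 24*s + 47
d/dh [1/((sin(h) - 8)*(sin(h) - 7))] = (15 - 2*sin(h))*cos(h)/((sin(h) - 8)^2*(sin(h) - 7)^2)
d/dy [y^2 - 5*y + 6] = 2*y - 5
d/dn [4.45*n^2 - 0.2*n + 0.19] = 8.9*n - 0.2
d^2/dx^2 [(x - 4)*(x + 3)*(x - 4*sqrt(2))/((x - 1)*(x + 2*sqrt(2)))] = 24*(x^3 - 6*x^2 + 12*sqrt(2)*x^2 - 18*sqrt(2)*x + 54*x - 26 + 38*sqrt(2))/(x^6 - 3*x^5 + 6*sqrt(2)*x^5 - 18*sqrt(2)*x^4 + 27*x^4 - 73*x^3 + 34*sqrt(2)*x^3 - 54*sqrt(2)*x^2 + 72*x^2 - 24*x + 48*sqrt(2)*x - 16*sqrt(2))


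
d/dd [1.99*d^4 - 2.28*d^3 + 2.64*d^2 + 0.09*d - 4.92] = 7.96*d^3 - 6.84*d^2 + 5.28*d + 0.09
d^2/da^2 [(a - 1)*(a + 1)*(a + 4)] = 6*a + 8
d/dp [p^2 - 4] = 2*p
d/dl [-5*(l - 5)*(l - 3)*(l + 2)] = -15*l^2 + 60*l + 5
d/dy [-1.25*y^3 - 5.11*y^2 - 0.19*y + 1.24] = -3.75*y^2 - 10.22*y - 0.19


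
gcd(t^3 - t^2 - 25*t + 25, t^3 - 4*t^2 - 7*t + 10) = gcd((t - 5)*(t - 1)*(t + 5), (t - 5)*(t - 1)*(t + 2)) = t^2 - 6*t + 5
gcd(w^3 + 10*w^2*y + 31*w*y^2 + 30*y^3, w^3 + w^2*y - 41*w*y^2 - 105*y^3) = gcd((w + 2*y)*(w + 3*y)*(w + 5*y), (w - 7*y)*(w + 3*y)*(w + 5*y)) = w^2 + 8*w*y + 15*y^2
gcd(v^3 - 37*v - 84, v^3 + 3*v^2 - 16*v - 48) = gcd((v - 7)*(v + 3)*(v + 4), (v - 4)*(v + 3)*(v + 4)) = v^2 + 7*v + 12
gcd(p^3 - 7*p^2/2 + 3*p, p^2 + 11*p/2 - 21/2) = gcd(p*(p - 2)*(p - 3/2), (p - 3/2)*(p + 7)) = p - 3/2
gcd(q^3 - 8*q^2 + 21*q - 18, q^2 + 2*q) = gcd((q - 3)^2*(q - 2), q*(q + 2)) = 1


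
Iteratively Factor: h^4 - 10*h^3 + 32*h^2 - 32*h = (h - 2)*(h^3 - 8*h^2 + 16*h) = (h - 4)*(h - 2)*(h^2 - 4*h) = (h - 4)^2*(h - 2)*(h)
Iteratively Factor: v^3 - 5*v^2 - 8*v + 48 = (v + 3)*(v^2 - 8*v + 16) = (v - 4)*(v + 3)*(v - 4)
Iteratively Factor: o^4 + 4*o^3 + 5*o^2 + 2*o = (o + 1)*(o^3 + 3*o^2 + 2*o) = (o + 1)^2*(o^2 + 2*o) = o*(o + 1)^2*(o + 2)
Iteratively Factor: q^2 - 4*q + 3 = (q - 3)*(q - 1)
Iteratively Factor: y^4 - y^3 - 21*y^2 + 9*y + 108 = (y - 3)*(y^3 + 2*y^2 - 15*y - 36) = (y - 4)*(y - 3)*(y^2 + 6*y + 9) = (y - 4)*(y - 3)*(y + 3)*(y + 3)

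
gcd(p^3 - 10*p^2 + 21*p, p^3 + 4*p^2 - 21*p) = p^2 - 3*p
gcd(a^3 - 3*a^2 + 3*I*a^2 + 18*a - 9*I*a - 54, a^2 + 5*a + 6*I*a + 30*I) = a + 6*I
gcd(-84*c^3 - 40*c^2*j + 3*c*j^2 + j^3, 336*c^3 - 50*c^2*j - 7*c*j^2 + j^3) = 42*c^2 - c*j - j^2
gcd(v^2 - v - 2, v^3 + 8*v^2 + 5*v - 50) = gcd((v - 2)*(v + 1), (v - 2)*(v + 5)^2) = v - 2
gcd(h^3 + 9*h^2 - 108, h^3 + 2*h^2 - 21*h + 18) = h^2 + 3*h - 18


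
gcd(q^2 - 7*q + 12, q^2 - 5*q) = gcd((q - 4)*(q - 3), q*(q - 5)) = 1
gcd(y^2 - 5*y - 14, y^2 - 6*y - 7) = y - 7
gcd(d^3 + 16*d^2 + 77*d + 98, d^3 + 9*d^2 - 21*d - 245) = d^2 + 14*d + 49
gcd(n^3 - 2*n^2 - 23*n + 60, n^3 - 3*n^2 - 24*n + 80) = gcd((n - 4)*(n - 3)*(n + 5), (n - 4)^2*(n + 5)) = n^2 + n - 20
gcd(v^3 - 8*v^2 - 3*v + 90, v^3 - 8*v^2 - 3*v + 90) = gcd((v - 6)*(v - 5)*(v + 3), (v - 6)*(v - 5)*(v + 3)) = v^3 - 8*v^2 - 3*v + 90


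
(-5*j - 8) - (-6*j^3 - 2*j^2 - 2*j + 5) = 6*j^3 + 2*j^2 - 3*j - 13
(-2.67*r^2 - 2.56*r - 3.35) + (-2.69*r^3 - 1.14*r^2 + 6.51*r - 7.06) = -2.69*r^3 - 3.81*r^2 + 3.95*r - 10.41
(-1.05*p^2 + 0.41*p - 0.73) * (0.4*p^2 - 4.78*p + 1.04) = -0.42*p^4 + 5.183*p^3 - 3.3438*p^2 + 3.9158*p - 0.7592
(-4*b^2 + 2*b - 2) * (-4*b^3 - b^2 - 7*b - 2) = 16*b^5 - 4*b^4 + 34*b^3 - 4*b^2 + 10*b + 4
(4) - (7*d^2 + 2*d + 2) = -7*d^2 - 2*d + 2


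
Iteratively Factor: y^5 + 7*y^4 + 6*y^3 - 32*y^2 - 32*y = (y)*(y^4 + 7*y^3 + 6*y^2 - 32*y - 32) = y*(y - 2)*(y^3 + 9*y^2 + 24*y + 16) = y*(y - 2)*(y + 4)*(y^2 + 5*y + 4) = y*(y - 2)*(y + 4)^2*(y + 1)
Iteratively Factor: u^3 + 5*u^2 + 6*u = (u + 3)*(u^2 + 2*u) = (u + 2)*(u + 3)*(u)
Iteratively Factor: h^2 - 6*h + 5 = (h - 1)*(h - 5)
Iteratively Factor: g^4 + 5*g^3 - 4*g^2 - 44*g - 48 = (g + 2)*(g^3 + 3*g^2 - 10*g - 24) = (g + 2)*(g + 4)*(g^2 - g - 6) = (g - 3)*(g + 2)*(g + 4)*(g + 2)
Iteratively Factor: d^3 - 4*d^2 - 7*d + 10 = (d - 1)*(d^2 - 3*d - 10) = (d - 1)*(d + 2)*(d - 5)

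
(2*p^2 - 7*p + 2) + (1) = 2*p^2 - 7*p + 3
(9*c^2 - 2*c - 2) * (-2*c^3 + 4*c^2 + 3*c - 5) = -18*c^5 + 40*c^4 + 23*c^3 - 59*c^2 + 4*c + 10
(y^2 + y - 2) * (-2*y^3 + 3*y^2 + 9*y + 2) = -2*y^5 + y^4 + 16*y^3 + 5*y^2 - 16*y - 4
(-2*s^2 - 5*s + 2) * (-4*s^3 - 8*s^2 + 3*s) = 8*s^5 + 36*s^4 + 26*s^3 - 31*s^2 + 6*s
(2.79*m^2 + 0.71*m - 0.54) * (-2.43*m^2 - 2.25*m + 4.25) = -6.7797*m^4 - 8.0028*m^3 + 11.5722*m^2 + 4.2325*m - 2.295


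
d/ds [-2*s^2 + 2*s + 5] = 2 - 4*s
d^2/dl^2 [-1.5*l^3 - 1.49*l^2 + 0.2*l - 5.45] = -9.0*l - 2.98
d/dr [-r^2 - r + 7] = -2*r - 1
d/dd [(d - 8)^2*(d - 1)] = (d - 8)*(3*d - 10)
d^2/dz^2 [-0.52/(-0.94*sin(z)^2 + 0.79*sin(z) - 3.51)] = (-1.837888*sin(z)^4 + 1.158456*sin(z)^3 + 9.295052*sin(z)^2 - 3.75882*sin(z) - 2.782312)/(0.94*sin(z)^2 - 0.79*sin(z) + 3.51)^3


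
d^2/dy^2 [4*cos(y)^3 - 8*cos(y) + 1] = 4*(9*sin(y)^2 - 1)*cos(y)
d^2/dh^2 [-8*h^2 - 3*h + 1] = -16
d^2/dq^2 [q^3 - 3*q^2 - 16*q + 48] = 6*q - 6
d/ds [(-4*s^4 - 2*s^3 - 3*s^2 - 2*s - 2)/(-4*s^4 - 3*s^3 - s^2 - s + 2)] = (4*s^6 - 16*s^5 - 19*s^4 - 72*s^3 - 29*s^2 - 16*s - 6)/(16*s^8 + 24*s^7 + 17*s^6 + 14*s^5 - 9*s^4 - 10*s^3 - 3*s^2 - 4*s + 4)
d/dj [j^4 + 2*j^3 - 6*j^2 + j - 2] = 4*j^3 + 6*j^2 - 12*j + 1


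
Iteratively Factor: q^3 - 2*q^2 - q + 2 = (q - 1)*(q^2 - q - 2) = (q - 2)*(q - 1)*(q + 1)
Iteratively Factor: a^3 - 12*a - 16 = (a + 2)*(a^2 - 2*a - 8) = (a + 2)^2*(a - 4)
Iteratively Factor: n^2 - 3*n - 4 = (n + 1)*(n - 4)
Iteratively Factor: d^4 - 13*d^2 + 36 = (d + 2)*(d^3 - 2*d^2 - 9*d + 18) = (d + 2)*(d + 3)*(d^2 - 5*d + 6) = (d - 3)*(d + 2)*(d + 3)*(d - 2)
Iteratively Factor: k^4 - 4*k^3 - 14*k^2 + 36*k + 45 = (k + 1)*(k^3 - 5*k^2 - 9*k + 45) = (k - 3)*(k + 1)*(k^2 - 2*k - 15) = (k - 3)*(k + 1)*(k + 3)*(k - 5)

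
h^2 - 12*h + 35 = (h - 7)*(h - 5)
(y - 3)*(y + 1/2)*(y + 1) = y^3 - 3*y^2/2 - 4*y - 3/2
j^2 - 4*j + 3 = (j - 3)*(j - 1)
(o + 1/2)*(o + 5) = o^2 + 11*o/2 + 5/2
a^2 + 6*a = a*(a + 6)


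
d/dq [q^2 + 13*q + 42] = 2*q + 13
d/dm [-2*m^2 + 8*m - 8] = 8 - 4*m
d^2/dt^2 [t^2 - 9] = 2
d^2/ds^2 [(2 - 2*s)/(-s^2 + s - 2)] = 4*((2 - 3*s)*(s^2 - s + 2) + (s - 1)*(2*s - 1)^2)/(s^2 - s + 2)^3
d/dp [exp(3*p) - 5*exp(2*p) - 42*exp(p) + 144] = (3*exp(2*p) - 10*exp(p) - 42)*exp(p)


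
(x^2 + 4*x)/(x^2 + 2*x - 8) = x/(x - 2)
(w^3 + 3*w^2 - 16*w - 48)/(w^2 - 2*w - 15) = (w^2 - 16)/(w - 5)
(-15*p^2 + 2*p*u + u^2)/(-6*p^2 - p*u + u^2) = (5*p + u)/(2*p + u)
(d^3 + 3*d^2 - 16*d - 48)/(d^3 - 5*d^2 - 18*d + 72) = (d^2 - d - 12)/(d^2 - 9*d + 18)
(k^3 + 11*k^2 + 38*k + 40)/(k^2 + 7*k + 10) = k + 4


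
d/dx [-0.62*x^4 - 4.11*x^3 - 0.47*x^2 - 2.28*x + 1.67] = -2.48*x^3 - 12.33*x^2 - 0.94*x - 2.28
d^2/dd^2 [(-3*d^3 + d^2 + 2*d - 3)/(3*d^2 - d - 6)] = 6*(-12*d^3 - 27*d^2 - 63*d - 11)/(27*d^6 - 27*d^5 - 153*d^4 + 107*d^3 + 306*d^2 - 108*d - 216)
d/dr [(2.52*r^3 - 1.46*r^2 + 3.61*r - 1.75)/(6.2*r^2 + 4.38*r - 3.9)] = (15.624*r^4 + 22.0752*r^3 - 58.2608*r^2 + 33.088*r - 6.414)/(38.44*r^4 + 54.312*r^3 - 29.1756*r^2 - 34.164*r + 15.21)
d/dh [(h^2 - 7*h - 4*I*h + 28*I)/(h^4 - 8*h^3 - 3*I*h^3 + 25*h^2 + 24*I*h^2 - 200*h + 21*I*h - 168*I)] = (-2*h^5 + h^4*(29 + 15*I) + h^3*(-88 - 218*I) + h^2*(-373 + 961*I) + h*(1344 - 1736*I) - 84 + 6776*I)/(h^8 + h^7*(-16 - 6*I) + h^6*(105 + 96*I) + h^5*(-656 - 492*I) + h^4*(3375 + 1728*I) + h^3*(-12016 - 5862*I) + h^2*(47623 - 16800*I) + h*(7056 + 67200*I) - 28224)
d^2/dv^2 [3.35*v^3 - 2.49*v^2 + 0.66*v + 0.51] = 20.1*v - 4.98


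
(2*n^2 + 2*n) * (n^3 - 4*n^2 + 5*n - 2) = 2*n^5 - 6*n^4 + 2*n^3 + 6*n^2 - 4*n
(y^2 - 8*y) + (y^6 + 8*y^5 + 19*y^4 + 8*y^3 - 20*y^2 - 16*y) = y^6 + 8*y^5 + 19*y^4 + 8*y^3 - 19*y^2 - 24*y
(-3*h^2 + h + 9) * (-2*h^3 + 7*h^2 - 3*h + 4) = 6*h^5 - 23*h^4 - 2*h^3 + 48*h^2 - 23*h + 36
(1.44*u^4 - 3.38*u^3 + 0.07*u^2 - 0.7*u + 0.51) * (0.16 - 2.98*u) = -4.2912*u^5 + 10.3028*u^4 - 0.7494*u^3 + 2.0972*u^2 - 1.6318*u + 0.0816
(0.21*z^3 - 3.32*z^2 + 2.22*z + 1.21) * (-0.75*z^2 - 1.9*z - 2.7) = -0.1575*z^5 + 2.091*z^4 + 4.076*z^3 + 3.8385*z^2 - 8.293*z - 3.267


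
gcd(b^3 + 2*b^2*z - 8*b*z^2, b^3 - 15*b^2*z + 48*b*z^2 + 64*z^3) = 1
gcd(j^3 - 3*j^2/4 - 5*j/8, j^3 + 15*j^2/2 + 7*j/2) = j^2 + j/2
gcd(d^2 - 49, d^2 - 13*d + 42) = d - 7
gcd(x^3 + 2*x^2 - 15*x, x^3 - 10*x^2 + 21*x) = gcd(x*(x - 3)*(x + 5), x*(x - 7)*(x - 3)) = x^2 - 3*x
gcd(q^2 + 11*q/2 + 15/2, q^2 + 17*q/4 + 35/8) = q + 5/2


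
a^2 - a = a*(a - 1)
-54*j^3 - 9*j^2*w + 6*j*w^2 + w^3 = (-3*j + w)*(3*j + w)*(6*j + w)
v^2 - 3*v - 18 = (v - 6)*(v + 3)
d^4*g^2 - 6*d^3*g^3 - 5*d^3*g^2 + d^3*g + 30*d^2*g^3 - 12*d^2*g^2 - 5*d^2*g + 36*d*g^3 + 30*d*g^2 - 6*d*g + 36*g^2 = (d - 6)*(d - 6*g)*(d*g + 1)*(d*g + g)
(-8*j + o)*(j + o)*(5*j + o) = -40*j^3 - 43*j^2*o - 2*j*o^2 + o^3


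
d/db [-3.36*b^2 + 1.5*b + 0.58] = 1.5 - 6.72*b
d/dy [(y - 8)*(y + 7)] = 2*y - 1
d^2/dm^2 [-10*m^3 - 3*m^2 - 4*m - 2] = -60*m - 6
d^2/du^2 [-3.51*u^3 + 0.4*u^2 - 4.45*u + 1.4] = 0.8 - 21.06*u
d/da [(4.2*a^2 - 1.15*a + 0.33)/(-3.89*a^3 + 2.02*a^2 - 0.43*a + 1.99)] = (16.338*a^4 - 8.947*a^3 + 4.3681*a^2 + 15.3828*a - 2.1466)/(15.1321*a^6 - 15.7156*a^5 + 7.4258*a^4 - 17.2194*a^3 + 8.2245*a^2 - 1.7114*a + 3.9601)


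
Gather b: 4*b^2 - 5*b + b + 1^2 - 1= 4*b^2 - 4*b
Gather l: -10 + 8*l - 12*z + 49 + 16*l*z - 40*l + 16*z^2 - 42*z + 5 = l*(16*z - 32) + 16*z^2 - 54*z + 44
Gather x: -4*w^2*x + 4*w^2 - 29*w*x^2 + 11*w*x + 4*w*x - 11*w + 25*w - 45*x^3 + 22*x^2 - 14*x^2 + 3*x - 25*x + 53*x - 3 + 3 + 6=4*w^2 + 14*w - 45*x^3 + x^2*(8 - 29*w) + x*(-4*w^2 + 15*w + 31) + 6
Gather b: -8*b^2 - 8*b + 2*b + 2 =-8*b^2 - 6*b + 2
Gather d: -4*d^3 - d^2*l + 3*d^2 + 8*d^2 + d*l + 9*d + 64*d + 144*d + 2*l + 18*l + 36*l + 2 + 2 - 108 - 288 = -4*d^3 + d^2*(11 - l) + d*(l + 217) + 56*l - 392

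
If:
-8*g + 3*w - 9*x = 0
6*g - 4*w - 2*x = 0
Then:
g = -3*x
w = -5*x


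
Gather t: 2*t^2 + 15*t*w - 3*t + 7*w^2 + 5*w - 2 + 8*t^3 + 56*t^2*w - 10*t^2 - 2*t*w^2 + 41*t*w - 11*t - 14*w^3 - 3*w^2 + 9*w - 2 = 8*t^3 + t^2*(56*w - 8) + t*(-2*w^2 + 56*w - 14) - 14*w^3 + 4*w^2 + 14*w - 4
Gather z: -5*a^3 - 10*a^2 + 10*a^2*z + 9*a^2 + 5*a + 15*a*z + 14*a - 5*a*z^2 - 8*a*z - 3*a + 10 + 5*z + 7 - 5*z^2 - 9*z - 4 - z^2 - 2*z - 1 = -5*a^3 - a^2 + 16*a + z^2*(-5*a - 6) + z*(10*a^2 + 7*a - 6) + 12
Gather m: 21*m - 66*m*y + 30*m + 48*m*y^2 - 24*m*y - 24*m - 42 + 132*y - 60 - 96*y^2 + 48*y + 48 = m*(48*y^2 - 90*y + 27) - 96*y^2 + 180*y - 54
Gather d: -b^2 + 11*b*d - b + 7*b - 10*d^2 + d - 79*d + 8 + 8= -b^2 + 6*b - 10*d^2 + d*(11*b - 78) + 16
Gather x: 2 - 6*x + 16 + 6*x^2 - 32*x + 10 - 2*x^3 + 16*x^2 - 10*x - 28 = -2*x^3 + 22*x^2 - 48*x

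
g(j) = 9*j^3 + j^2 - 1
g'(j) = 27*j^2 + 2*j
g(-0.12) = -1.00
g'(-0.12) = 0.15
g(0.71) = 2.73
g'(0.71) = 15.03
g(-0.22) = -1.05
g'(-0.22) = 0.87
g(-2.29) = -103.84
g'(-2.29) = 137.01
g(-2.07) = -76.54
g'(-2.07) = 111.55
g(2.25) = 106.58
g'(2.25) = 141.19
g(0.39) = -0.31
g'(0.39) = 4.89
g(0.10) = -0.98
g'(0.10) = 0.47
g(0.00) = -1.00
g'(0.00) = 0.00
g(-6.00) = -1909.00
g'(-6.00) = 960.00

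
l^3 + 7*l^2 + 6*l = l*(l + 1)*(l + 6)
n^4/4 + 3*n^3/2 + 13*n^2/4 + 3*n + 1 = (n/2 + 1/2)*(n/2 + 1)*(n + 1)*(n + 2)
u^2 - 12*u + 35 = (u - 7)*(u - 5)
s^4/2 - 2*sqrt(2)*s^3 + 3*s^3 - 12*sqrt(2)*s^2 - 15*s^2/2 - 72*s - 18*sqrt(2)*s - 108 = (s/2 + sqrt(2))*(s + 3)^2*(s - 6*sqrt(2))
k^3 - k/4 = k*(k - 1/2)*(k + 1/2)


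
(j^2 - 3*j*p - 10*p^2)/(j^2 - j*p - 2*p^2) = (-j^2 + 3*j*p + 10*p^2)/(-j^2 + j*p + 2*p^2)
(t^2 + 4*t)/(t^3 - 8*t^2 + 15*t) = (t + 4)/(t^2 - 8*t + 15)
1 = 1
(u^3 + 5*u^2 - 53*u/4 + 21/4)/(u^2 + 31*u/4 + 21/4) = (4*u^2 - 8*u + 3)/(4*u + 3)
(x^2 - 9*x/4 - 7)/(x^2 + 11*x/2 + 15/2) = (4*x^2 - 9*x - 28)/(2*(2*x^2 + 11*x + 15))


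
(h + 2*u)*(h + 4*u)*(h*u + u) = h^3*u + 6*h^2*u^2 + h^2*u + 8*h*u^3 + 6*h*u^2 + 8*u^3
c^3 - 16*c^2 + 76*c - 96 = (c - 8)*(c - 6)*(c - 2)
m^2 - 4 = (m - 2)*(m + 2)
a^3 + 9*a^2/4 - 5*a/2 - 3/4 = (a - 1)*(a + 1/4)*(a + 3)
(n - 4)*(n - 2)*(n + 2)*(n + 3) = n^4 - n^3 - 16*n^2 + 4*n + 48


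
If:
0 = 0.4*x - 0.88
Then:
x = 2.20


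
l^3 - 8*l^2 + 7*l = l*(l - 7)*(l - 1)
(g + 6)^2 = g^2 + 12*g + 36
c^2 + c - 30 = (c - 5)*(c + 6)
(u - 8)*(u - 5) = u^2 - 13*u + 40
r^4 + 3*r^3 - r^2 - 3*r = r*(r - 1)*(r + 1)*(r + 3)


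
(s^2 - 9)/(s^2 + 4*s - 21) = (s + 3)/(s + 7)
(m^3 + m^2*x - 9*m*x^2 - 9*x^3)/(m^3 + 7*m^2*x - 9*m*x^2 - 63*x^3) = (m + x)/(m + 7*x)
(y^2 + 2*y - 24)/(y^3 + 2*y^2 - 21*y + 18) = (y - 4)/(y^2 - 4*y + 3)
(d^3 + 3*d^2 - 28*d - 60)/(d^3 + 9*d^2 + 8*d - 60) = (d^2 - 3*d - 10)/(d^2 + 3*d - 10)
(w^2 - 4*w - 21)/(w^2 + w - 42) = (w^2 - 4*w - 21)/(w^2 + w - 42)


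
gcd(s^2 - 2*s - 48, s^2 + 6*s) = s + 6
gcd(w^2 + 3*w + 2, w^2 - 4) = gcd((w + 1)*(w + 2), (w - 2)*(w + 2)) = w + 2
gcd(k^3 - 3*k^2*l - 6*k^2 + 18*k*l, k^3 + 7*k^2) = k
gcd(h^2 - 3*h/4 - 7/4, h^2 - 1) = h + 1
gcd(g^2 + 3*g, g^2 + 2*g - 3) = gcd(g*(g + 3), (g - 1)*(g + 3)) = g + 3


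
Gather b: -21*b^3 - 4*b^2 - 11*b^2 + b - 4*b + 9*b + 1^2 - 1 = -21*b^3 - 15*b^2 + 6*b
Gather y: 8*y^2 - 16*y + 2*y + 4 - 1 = 8*y^2 - 14*y + 3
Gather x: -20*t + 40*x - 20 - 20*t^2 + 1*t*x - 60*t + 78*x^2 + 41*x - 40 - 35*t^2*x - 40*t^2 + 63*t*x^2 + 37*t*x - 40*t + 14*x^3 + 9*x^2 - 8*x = -60*t^2 - 120*t + 14*x^3 + x^2*(63*t + 87) + x*(-35*t^2 + 38*t + 73) - 60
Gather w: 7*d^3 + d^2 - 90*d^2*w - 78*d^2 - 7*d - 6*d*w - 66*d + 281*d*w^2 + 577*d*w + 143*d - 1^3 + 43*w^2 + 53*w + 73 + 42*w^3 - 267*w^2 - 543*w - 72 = 7*d^3 - 77*d^2 + 70*d + 42*w^3 + w^2*(281*d - 224) + w*(-90*d^2 + 571*d - 490)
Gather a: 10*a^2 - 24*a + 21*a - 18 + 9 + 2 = 10*a^2 - 3*a - 7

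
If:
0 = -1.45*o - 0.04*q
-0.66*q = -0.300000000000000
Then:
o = -0.01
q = 0.45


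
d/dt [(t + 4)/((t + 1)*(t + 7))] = (-t^2 - 8*t - 25)/(t^4 + 16*t^3 + 78*t^2 + 112*t + 49)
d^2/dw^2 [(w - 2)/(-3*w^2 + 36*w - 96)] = 2*(-4*(w - 6)^2*(w - 2) + (3*w - 14)*(w^2 - 12*w + 32))/(3*(w^2 - 12*w + 32)^3)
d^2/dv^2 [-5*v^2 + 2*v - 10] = -10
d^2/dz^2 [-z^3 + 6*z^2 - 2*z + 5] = 12 - 6*z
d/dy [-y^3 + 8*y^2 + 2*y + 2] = -3*y^2 + 16*y + 2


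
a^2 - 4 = (a - 2)*(a + 2)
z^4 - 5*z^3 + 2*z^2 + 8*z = z*(z - 4)*(z - 2)*(z + 1)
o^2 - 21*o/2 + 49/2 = (o - 7)*(o - 7/2)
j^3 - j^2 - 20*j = j*(j - 5)*(j + 4)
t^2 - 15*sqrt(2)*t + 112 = (t - 8*sqrt(2))*(t - 7*sqrt(2))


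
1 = 1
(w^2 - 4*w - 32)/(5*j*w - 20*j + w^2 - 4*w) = (w^2 - 4*w - 32)/(5*j*w - 20*j + w^2 - 4*w)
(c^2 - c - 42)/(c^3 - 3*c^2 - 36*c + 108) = (c - 7)/(c^2 - 9*c + 18)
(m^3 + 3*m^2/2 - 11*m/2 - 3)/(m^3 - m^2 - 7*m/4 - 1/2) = 2*(m + 3)/(2*m + 1)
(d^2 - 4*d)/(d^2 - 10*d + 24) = d/(d - 6)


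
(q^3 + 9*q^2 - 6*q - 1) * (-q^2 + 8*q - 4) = -q^5 - q^4 + 74*q^3 - 83*q^2 + 16*q + 4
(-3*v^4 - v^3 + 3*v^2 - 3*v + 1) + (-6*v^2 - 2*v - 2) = -3*v^4 - v^3 - 3*v^2 - 5*v - 1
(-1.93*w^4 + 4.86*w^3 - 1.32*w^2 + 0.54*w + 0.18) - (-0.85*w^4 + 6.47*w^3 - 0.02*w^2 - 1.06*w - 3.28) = -1.08*w^4 - 1.61*w^3 - 1.3*w^2 + 1.6*w + 3.46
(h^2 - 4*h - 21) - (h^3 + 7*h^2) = -h^3 - 6*h^2 - 4*h - 21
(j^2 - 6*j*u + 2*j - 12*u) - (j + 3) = j^2 - 6*j*u + j - 12*u - 3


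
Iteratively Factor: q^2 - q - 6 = (q + 2)*(q - 3)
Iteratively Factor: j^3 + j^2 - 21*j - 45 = (j - 5)*(j^2 + 6*j + 9) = (j - 5)*(j + 3)*(j + 3)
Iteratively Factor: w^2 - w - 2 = (w + 1)*(w - 2)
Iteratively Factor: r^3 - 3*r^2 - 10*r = (r - 5)*(r^2 + 2*r) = (r - 5)*(r + 2)*(r)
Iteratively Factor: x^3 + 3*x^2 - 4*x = (x + 4)*(x^2 - x) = x*(x + 4)*(x - 1)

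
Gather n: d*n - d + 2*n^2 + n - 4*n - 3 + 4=-d + 2*n^2 + n*(d - 3) + 1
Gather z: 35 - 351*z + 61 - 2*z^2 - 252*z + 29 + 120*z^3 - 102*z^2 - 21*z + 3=120*z^3 - 104*z^2 - 624*z + 128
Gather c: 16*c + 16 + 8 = 16*c + 24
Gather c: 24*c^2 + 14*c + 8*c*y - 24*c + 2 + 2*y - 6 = 24*c^2 + c*(8*y - 10) + 2*y - 4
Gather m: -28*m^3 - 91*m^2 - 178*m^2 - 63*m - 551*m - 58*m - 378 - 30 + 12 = -28*m^3 - 269*m^2 - 672*m - 396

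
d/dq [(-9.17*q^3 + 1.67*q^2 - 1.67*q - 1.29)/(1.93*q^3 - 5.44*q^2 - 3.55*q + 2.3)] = (46.6617*q^4 + 71.5532*q^3 - 70.8172*q^2 - 6.3532*q - 8.4205)/(3.7249*q^6 - 20.9984*q^5 + 15.8906*q^4 + 47.502*q^3 - 12.4215*q^2 - 16.33*q + 5.29)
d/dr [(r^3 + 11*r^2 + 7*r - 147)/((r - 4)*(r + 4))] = (r^4 - 55*r^2 - 58*r - 112)/(r^4 - 32*r^2 + 256)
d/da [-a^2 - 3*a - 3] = -2*a - 3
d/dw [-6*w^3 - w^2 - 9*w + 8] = -18*w^2 - 2*w - 9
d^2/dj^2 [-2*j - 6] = 0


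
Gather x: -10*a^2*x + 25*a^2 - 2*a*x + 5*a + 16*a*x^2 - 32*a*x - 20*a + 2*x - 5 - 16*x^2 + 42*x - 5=25*a^2 - 15*a + x^2*(16*a - 16) + x*(-10*a^2 - 34*a + 44) - 10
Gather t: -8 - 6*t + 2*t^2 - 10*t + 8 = 2*t^2 - 16*t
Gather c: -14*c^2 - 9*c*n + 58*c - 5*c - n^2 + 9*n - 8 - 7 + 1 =-14*c^2 + c*(53 - 9*n) - n^2 + 9*n - 14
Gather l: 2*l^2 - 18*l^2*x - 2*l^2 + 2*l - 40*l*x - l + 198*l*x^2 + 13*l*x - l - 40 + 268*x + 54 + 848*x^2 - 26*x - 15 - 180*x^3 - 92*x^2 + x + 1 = -18*l^2*x + l*(198*x^2 - 27*x) - 180*x^3 + 756*x^2 + 243*x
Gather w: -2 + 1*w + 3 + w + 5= 2*w + 6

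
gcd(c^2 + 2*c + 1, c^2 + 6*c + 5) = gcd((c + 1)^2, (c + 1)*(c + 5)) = c + 1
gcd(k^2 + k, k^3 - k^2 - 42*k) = k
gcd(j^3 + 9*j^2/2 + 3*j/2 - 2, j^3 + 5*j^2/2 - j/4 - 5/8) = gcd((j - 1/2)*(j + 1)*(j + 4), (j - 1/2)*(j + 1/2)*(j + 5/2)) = j - 1/2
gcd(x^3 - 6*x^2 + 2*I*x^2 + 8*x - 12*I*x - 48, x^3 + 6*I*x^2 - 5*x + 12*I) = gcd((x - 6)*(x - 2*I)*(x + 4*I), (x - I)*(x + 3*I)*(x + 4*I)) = x + 4*I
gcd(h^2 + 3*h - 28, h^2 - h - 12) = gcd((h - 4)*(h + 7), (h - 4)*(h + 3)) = h - 4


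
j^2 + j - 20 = (j - 4)*(j + 5)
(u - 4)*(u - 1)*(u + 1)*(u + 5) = u^4 + u^3 - 21*u^2 - u + 20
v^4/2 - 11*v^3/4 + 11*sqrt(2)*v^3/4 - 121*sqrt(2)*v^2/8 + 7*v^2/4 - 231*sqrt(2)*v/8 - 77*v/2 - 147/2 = (v/2 + sqrt(2))*(v - 7)*(v + 3/2)*(v + 7*sqrt(2)/2)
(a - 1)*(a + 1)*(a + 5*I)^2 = a^4 + 10*I*a^3 - 26*a^2 - 10*I*a + 25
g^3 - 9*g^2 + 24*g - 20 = (g - 5)*(g - 2)^2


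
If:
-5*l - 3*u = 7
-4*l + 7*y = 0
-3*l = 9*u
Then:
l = -7/4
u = 7/12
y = -1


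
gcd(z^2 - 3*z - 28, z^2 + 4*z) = z + 4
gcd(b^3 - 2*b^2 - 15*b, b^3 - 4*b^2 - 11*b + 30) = b^2 - 2*b - 15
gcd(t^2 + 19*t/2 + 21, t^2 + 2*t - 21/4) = t + 7/2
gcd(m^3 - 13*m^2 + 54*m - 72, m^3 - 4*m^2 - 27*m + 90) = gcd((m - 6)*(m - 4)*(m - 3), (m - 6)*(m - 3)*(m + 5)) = m^2 - 9*m + 18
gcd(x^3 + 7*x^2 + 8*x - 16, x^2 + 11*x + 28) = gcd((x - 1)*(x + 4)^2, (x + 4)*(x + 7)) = x + 4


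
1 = 1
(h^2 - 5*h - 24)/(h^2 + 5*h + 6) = (h - 8)/(h + 2)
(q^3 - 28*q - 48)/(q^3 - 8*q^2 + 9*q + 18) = (q^2 + 6*q + 8)/(q^2 - 2*q - 3)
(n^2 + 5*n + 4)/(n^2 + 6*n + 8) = (n + 1)/(n + 2)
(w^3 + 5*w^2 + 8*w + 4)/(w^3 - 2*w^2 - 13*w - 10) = (w + 2)/(w - 5)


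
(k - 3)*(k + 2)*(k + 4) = k^3 + 3*k^2 - 10*k - 24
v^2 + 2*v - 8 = (v - 2)*(v + 4)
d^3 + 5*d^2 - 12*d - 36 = (d - 3)*(d + 2)*(d + 6)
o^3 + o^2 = o^2*(o + 1)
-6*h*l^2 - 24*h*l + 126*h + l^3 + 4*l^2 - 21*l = (-6*h + l)*(l - 3)*(l + 7)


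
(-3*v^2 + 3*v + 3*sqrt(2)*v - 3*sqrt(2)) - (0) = -3*v^2 + 3*v + 3*sqrt(2)*v - 3*sqrt(2)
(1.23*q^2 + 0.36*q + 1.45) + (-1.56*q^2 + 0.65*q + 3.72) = -0.33*q^2 + 1.01*q + 5.17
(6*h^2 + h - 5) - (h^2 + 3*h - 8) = 5*h^2 - 2*h + 3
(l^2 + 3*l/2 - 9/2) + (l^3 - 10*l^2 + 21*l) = l^3 - 9*l^2 + 45*l/2 - 9/2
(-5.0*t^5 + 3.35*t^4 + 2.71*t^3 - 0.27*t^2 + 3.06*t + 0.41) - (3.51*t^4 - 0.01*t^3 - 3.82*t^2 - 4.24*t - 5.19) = -5.0*t^5 - 0.16*t^4 + 2.72*t^3 + 3.55*t^2 + 7.3*t + 5.6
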